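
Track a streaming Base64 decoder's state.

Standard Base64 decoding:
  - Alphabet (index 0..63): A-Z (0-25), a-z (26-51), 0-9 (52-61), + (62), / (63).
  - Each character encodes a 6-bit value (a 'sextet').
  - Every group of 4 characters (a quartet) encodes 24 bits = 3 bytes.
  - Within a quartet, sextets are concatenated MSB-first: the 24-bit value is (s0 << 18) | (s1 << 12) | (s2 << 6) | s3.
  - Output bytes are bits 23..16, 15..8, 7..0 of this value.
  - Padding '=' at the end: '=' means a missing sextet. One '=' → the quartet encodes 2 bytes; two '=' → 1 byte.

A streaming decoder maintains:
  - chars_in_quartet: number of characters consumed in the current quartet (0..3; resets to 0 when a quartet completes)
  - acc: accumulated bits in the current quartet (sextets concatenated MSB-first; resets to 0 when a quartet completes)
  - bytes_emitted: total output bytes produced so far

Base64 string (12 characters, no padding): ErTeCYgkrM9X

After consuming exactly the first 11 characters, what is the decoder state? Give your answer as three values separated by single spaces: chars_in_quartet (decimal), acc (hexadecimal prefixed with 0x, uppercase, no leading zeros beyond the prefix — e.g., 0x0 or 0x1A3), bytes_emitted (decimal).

Answer: 3 0x2B33D 6

Derivation:
After char 0 ('E'=4): chars_in_quartet=1 acc=0x4 bytes_emitted=0
After char 1 ('r'=43): chars_in_quartet=2 acc=0x12B bytes_emitted=0
After char 2 ('T'=19): chars_in_quartet=3 acc=0x4AD3 bytes_emitted=0
After char 3 ('e'=30): chars_in_quartet=4 acc=0x12B4DE -> emit 12 B4 DE, reset; bytes_emitted=3
After char 4 ('C'=2): chars_in_quartet=1 acc=0x2 bytes_emitted=3
After char 5 ('Y'=24): chars_in_quartet=2 acc=0x98 bytes_emitted=3
After char 6 ('g'=32): chars_in_quartet=3 acc=0x2620 bytes_emitted=3
After char 7 ('k'=36): chars_in_quartet=4 acc=0x98824 -> emit 09 88 24, reset; bytes_emitted=6
After char 8 ('r'=43): chars_in_quartet=1 acc=0x2B bytes_emitted=6
After char 9 ('M'=12): chars_in_quartet=2 acc=0xACC bytes_emitted=6
After char 10 ('9'=61): chars_in_quartet=3 acc=0x2B33D bytes_emitted=6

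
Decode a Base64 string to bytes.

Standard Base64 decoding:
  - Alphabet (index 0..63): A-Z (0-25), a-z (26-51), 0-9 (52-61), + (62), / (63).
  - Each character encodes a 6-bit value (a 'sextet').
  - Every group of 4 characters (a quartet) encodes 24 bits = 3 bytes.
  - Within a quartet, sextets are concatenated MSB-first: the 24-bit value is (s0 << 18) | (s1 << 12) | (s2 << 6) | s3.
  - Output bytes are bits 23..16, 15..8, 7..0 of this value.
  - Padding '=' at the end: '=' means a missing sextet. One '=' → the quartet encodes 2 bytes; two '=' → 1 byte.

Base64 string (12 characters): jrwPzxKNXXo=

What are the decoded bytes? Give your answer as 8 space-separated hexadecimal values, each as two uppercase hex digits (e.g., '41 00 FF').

After char 0 ('j'=35): chars_in_quartet=1 acc=0x23 bytes_emitted=0
After char 1 ('r'=43): chars_in_quartet=2 acc=0x8EB bytes_emitted=0
After char 2 ('w'=48): chars_in_quartet=3 acc=0x23AF0 bytes_emitted=0
After char 3 ('P'=15): chars_in_quartet=4 acc=0x8EBC0F -> emit 8E BC 0F, reset; bytes_emitted=3
After char 4 ('z'=51): chars_in_quartet=1 acc=0x33 bytes_emitted=3
After char 5 ('x'=49): chars_in_quartet=2 acc=0xCF1 bytes_emitted=3
After char 6 ('K'=10): chars_in_quartet=3 acc=0x33C4A bytes_emitted=3
After char 7 ('N'=13): chars_in_quartet=4 acc=0xCF128D -> emit CF 12 8D, reset; bytes_emitted=6
After char 8 ('X'=23): chars_in_quartet=1 acc=0x17 bytes_emitted=6
After char 9 ('X'=23): chars_in_quartet=2 acc=0x5D7 bytes_emitted=6
After char 10 ('o'=40): chars_in_quartet=3 acc=0x175E8 bytes_emitted=6
Padding '=': partial quartet acc=0x175E8 -> emit 5D 7A; bytes_emitted=8

Answer: 8E BC 0F CF 12 8D 5D 7A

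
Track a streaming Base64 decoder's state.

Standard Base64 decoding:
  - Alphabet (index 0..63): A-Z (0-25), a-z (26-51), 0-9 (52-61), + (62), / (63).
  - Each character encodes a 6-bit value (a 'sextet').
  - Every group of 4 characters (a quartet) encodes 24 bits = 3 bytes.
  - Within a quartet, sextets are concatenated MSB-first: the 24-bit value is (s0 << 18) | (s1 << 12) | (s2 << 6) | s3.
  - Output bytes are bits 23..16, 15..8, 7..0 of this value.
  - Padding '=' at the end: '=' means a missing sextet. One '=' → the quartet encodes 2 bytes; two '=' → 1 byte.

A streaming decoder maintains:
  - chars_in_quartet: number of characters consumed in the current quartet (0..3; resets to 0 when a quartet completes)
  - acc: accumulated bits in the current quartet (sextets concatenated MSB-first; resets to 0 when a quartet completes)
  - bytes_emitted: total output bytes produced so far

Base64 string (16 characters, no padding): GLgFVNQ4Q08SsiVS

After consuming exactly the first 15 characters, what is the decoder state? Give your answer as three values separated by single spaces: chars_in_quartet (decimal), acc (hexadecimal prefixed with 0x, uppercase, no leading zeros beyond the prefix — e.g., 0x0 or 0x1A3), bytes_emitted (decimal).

Answer: 3 0x2C895 9

Derivation:
After char 0 ('G'=6): chars_in_quartet=1 acc=0x6 bytes_emitted=0
After char 1 ('L'=11): chars_in_quartet=2 acc=0x18B bytes_emitted=0
After char 2 ('g'=32): chars_in_quartet=3 acc=0x62E0 bytes_emitted=0
After char 3 ('F'=5): chars_in_quartet=4 acc=0x18B805 -> emit 18 B8 05, reset; bytes_emitted=3
After char 4 ('V'=21): chars_in_quartet=1 acc=0x15 bytes_emitted=3
After char 5 ('N'=13): chars_in_quartet=2 acc=0x54D bytes_emitted=3
After char 6 ('Q'=16): chars_in_quartet=3 acc=0x15350 bytes_emitted=3
After char 7 ('4'=56): chars_in_quartet=4 acc=0x54D438 -> emit 54 D4 38, reset; bytes_emitted=6
After char 8 ('Q'=16): chars_in_quartet=1 acc=0x10 bytes_emitted=6
After char 9 ('0'=52): chars_in_quartet=2 acc=0x434 bytes_emitted=6
After char 10 ('8'=60): chars_in_quartet=3 acc=0x10D3C bytes_emitted=6
After char 11 ('S'=18): chars_in_quartet=4 acc=0x434F12 -> emit 43 4F 12, reset; bytes_emitted=9
After char 12 ('s'=44): chars_in_quartet=1 acc=0x2C bytes_emitted=9
After char 13 ('i'=34): chars_in_quartet=2 acc=0xB22 bytes_emitted=9
After char 14 ('V'=21): chars_in_quartet=3 acc=0x2C895 bytes_emitted=9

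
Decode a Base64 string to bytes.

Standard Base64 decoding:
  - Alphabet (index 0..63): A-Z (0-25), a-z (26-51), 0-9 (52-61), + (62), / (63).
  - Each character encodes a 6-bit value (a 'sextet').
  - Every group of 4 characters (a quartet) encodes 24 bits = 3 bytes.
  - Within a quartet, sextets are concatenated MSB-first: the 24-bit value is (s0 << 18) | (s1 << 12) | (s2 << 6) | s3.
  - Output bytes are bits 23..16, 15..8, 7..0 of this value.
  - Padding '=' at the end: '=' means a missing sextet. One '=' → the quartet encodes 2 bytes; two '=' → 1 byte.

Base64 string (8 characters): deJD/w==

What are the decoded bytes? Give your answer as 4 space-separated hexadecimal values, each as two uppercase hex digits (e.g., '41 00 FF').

Answer: 75 E2 43 FF

Derivation:
After char 0 ('d'=29): chars_in_quartet=1 acc=0x1D bytes_emitted=0
After char 1 ('e'=30): chars_in_quartet=2 acc=0x75E bytes_emitted=0
After char 2 ('J'=9): chars_in_quartet=3 acc=0x1D789 bytes_emitted=0
After char 3 ('D'=3): chars_in_quartet=4 acc=0x75E243 -> emit 75 E2 43, reset; bytes_emitted=3
After char 4 ('/'=63): chars_in_quartet=1 acc=0x3F bytes_emitted=3
After char 5 ('w'=48): chars_in_quartet=2 acc=0xFF0 bytes_emitted=3
Padding '==': partial quartet acc=0xFF0 -> emit FF; bytes_emitted=4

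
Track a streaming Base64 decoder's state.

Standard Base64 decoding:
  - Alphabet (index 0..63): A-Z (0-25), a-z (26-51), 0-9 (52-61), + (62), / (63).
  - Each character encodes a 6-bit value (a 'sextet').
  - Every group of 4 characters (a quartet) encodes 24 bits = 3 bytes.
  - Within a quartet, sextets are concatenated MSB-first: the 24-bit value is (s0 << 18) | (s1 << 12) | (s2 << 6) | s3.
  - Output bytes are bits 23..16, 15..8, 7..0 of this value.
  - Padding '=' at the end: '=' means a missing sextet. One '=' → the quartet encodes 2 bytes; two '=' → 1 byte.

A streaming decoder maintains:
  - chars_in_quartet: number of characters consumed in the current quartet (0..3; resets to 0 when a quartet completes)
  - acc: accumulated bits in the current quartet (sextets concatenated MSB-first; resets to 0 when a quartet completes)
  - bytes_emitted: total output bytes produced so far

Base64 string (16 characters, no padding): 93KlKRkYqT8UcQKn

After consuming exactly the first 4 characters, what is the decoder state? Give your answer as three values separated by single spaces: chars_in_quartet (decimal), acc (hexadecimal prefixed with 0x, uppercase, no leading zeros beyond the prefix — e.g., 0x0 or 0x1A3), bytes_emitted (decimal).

After char 0 ('9'=61): chars_in_quartet=1 acc=0x3D bytes_emitted=0
After char 1 ('3'=55): chars_in_quartet=2 acc=0xF77 bytes_emitted=0
After char 2 ('K'=10): chars_in_quartet=3 acc=0x3DDCA bytes_emitted=0
After char 3 ('l'=37): chars_in_quartet=4 acc=0xF772A5 -> emit F7 72 A5, reset; bytes_emitted=3

Answer: 0 0x0 3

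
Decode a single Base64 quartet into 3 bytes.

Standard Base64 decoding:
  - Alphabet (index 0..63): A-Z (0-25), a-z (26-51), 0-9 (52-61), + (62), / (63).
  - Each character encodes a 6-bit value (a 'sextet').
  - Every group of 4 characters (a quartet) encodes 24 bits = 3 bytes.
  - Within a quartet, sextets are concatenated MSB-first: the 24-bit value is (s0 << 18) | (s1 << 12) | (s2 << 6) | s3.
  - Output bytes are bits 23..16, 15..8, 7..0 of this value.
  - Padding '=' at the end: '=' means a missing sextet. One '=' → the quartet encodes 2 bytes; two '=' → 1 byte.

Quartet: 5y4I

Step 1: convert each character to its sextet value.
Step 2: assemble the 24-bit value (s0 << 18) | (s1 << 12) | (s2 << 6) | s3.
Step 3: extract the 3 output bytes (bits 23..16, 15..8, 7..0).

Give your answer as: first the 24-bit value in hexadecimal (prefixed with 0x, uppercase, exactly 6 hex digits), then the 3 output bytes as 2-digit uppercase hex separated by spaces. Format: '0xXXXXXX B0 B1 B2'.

Answer: 0xE72E08 E7 2E 08

Derivation:
Sextets: 5=57, y=50, 4=56, I=8
24-bit: (57<<18) | (50<<12) | (56<<6) | 8
      = 0xE40000 | 0x032000 | 0x000E00 | 0x000008
      = 0xE72E08
Bytes: (v>>16)&0xFF=E7, (v>>8)&0xFF=2E, v&0xFF=08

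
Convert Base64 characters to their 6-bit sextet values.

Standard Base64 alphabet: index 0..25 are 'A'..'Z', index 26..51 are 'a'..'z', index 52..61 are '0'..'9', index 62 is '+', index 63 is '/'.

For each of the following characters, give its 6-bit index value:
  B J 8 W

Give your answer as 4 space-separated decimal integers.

Answer: 1 9 60 22

Derivation:
'B': A..Z range, ord('B') − ord('A') = 1
'J': A..Z range, ord('J') − ord('A') = 9
'8': 0..9 range, 52 + ord('8') − ord('0') = 60
'W': A..Z range, ord('W') − ord('A') = 22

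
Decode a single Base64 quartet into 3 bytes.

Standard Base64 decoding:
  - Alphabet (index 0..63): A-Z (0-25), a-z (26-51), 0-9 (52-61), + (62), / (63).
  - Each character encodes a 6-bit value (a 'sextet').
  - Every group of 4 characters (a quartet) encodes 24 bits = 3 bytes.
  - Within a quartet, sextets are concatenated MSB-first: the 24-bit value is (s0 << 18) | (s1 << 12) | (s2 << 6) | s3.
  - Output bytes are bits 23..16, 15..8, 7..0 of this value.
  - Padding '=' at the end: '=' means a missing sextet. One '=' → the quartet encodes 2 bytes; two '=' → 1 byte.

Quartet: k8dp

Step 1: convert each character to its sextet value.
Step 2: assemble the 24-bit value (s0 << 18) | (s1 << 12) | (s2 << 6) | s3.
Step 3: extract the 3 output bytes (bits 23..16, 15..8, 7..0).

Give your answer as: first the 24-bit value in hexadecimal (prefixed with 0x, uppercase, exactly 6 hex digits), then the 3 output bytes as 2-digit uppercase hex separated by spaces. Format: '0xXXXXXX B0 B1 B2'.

Sextets: k=36, 8=60, d=29, p=41
24-bit: (36<<18) | (60<<12) | (29<<6) | 41
      = 0x900000 | 0x03C000 | 0x000740 | 0x000029
      = 0x93C769
Bytes: (v>>16)&0xFF=93, (v>>8)&0xFF=C7, v&0xFF=69

Answer: 0x93C769 93 C7 69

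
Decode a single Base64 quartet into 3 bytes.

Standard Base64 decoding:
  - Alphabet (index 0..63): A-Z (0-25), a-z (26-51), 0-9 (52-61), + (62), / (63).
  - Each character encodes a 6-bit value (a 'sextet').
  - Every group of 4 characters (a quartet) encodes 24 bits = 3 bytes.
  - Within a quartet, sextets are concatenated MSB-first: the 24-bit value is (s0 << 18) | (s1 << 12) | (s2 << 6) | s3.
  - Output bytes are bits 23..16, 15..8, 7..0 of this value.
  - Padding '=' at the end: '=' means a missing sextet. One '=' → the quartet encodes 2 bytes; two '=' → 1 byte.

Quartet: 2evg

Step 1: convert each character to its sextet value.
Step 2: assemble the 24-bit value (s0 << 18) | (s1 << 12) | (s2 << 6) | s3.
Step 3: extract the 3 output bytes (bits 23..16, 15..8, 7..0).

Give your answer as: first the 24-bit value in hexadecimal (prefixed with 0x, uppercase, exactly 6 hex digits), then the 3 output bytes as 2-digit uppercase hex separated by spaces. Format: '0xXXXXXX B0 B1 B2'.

Sextets: 2=54, e=30, v=47, g=32
24-bit: (54<<18) | (30<<12) | (47<<6) | 32
      = 0xD80000 | 0x01E000 | 0x000BC0 | 0x000020
      = 0xD9EBE0
Bytes: (v>>16)&0xFF=D9, (v>>8)&0xFF=EB, v&0xFF=E0

Answer: 0xD9EBE0 D9 EB E0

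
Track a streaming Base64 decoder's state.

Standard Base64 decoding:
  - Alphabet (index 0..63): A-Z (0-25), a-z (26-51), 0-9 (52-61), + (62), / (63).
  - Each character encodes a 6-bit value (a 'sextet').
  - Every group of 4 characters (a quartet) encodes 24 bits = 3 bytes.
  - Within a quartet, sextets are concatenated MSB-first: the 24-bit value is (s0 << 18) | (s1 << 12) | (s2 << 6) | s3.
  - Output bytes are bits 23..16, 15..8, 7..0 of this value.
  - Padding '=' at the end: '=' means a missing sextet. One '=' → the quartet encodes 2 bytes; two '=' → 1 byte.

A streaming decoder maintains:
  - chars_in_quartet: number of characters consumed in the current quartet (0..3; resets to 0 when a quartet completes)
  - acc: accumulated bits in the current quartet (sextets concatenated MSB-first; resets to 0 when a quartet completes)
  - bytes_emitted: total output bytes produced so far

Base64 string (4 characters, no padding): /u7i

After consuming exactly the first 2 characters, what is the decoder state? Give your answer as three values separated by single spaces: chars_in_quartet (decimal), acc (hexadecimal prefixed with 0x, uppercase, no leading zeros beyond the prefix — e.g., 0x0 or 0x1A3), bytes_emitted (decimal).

Answer: 2 0xFEE 0

Derivation:
After char 0 ('/'=63): chars_in_quartet=1 acc=0x3F bytes_emitted=0
After char 1 ('u'=46): chars_in_quartet=2 acc=0xFEE bytes_emitted=0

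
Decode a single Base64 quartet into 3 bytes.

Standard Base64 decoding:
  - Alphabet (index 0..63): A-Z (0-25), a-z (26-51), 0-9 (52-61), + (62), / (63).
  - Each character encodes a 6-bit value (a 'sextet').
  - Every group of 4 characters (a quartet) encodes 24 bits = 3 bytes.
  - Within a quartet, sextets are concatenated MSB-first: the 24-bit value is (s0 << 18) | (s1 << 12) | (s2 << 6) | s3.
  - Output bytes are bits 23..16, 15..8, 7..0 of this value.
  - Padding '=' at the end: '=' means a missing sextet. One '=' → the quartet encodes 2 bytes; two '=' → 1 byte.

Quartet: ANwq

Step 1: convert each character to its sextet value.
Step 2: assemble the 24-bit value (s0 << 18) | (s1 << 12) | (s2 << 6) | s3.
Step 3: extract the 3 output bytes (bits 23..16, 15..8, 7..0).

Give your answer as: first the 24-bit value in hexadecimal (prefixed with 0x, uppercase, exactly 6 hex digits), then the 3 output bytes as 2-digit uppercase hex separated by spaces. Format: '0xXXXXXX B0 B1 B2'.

Sextets: A=0, N=13, w=48, q=42
24-bit: (0<<18) | (13<<12) | (48<<6) | 42
      = 0x000000 | 0x00D000 | 0x000C00 | 0x00002A
      = 0x00DC2A
Bytes: (v>>16)&0xFF=00, (v>>8)&0xFF=DC, v&0xFF=2A

Answer: 0x00DC2A 00 DC 2A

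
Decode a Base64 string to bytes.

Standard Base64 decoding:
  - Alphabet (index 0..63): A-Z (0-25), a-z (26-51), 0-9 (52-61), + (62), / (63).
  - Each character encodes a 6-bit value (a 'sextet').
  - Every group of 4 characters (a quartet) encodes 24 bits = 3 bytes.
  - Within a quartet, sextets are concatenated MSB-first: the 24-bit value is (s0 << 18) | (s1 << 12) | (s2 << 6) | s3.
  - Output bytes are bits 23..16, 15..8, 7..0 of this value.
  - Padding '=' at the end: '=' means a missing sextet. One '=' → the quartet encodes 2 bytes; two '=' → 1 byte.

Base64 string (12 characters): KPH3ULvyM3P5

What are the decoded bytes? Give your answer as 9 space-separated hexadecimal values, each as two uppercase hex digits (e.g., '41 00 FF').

After char 0 ('K'=10): chars_in_quartet=1 acc=0xA bytes_emitted=0
After char 1 ('P'=15): chars_in_quartet=2 acc=0x28F bytes_emitted=0
After char 2 ('H'=7): chars_in_quartet=3 acc=0xA3C7 bytes_emitted=0
After char 3 ('3'=55): chars_in_quartet=4 acc=0x28F1F7 -> emit 28 F1 F7, reset; bytes_emitted=3
After char 4 ('U'=20): chars_in_quartet=1 acc=0x14 bytes_emitted=3
After char 5 ('L'=11): chars_in_quartet=2 acc=0x50B bytes_emitted=3
After char 6 ('v'=47): chars_in_quartet=3 acc=0x142EF bytes_emitted=3
After char 7 ('y'=50): chars_in_quartet=4 acc=0x50BBF2 -> emit 50 BB F2, reset; bytes_emitted=6
After char 8 ('M'=12): chars_in_quartet=1 acc=0xC bytes_emitted=6
After char 9 ('3'=55): chars_in_quartet=2 acc=0x337 bytes_emitted=6
After char 10 ('P'=15): chars_in_quartet=3 acc=0xCDCF bytes_emitted=6
After char 11 ('5'=57): chars_in_quartet=4 acc=0x3373F9 -> emit 33 73 F9, reset; bytes_emitted=9

Answer: 28 F1 F7 50 BB F2 33 73 F9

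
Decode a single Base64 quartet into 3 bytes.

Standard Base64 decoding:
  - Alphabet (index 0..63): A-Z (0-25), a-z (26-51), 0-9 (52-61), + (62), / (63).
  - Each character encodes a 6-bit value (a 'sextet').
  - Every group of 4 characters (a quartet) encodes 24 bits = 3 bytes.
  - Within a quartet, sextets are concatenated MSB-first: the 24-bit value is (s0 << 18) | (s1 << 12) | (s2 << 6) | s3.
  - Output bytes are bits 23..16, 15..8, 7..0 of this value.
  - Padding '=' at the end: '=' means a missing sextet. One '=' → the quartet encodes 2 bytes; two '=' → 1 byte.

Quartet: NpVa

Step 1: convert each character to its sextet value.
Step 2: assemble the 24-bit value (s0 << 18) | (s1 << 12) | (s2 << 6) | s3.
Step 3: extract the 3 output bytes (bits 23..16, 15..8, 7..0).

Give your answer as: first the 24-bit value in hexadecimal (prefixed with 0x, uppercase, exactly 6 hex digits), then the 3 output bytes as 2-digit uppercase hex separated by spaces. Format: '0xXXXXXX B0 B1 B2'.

Answer: 0x36955A 36 95 5A

Derivation:
Sextets: N=13, p=41, V=21, a=26
24-bit: (13<<18) | (41<<12) | (21<<6) | 26
      = 0x340000 | 0x029000 | 0x000540 | 0x00001A
      = 0x36955A
Bytes: (v>>16)&0xFF=36, (v>>8)&0xFF=95, v&0xFF=5A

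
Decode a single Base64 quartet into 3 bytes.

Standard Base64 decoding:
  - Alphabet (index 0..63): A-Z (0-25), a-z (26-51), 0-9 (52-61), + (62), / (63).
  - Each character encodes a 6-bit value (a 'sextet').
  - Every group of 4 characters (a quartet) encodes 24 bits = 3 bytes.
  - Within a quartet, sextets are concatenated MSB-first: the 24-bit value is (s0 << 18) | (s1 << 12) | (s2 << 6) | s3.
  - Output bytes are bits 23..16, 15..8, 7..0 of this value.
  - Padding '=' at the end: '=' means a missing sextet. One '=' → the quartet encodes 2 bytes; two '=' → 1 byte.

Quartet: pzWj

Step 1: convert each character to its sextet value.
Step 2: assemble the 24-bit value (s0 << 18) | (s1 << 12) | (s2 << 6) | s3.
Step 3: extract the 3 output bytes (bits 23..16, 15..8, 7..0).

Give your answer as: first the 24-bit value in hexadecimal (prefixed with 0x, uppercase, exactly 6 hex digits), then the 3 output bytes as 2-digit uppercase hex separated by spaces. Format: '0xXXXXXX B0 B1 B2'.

Answer: 0xA735A3 A7 35 A3

Derivation:
Sextets: p=41, z=51, W=22, j=35
24-bit: (41<<18) | (51<<12) | (22<<6) | 35
      = 0xA40000 | 0x033000 | 0x000580 | 0x000023
      = 0xA735A3
Bytes: (v>>16)&0xFF=A7, (v>>8)&0xFF=35, v&0xFF=A3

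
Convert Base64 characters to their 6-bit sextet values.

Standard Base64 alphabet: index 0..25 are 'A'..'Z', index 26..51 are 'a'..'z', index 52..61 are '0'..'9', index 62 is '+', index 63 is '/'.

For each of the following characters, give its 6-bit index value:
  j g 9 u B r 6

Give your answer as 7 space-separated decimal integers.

'j': a..z range, 26 + ord('j') − ord('a') = 35
'g': a..z range, 26 + ord('g') − ord('a') = 32
'9': 0..9 range, 52 + ord('9') − ord('0') = 61
'u': a..z range, 26 + ord('u') − ord('a') = 46
'B': A..Z range, ord('B') − ord('A') = 1
'r': a..z range, 26 + ord('r') − ord('a') = 43
'6': 0..9 range, 52 + ord('6') − ord('0') = 58

Answer: 35 32 61 46 1 43 58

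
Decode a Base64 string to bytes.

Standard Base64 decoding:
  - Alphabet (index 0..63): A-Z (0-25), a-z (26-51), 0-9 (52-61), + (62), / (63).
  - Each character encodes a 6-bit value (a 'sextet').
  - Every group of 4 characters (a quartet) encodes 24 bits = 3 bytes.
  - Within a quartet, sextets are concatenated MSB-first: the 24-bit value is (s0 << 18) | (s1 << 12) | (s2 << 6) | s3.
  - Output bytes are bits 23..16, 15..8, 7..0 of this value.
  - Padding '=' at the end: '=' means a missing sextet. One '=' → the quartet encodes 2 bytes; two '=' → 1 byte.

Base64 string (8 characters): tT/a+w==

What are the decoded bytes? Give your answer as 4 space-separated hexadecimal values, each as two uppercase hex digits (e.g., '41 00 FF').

After char 0 ('t'=45): chars_in_quartet=1 acc=0x2D bytes_emitted=0
After char 1 ('T'=19): chars_in_quartet=2 acc=0xB53 bytes_emitted=0
After char 2 ('/'=63): chars_in_quartet=3 acc=0x2D4FF bytes_emitted=0
After char 3 ('a'=26): chars_in_quartet=4 acc=0xB53FDA -> emit B5 3F DA, reset; bytes_emitted=3
After char 4 ('+'=62): chars_in_quartet=1 acc=0x3E bytes_emitted=3
After char 5 ('w'=48): chars_in_quartet=2 acc=0xFB0 bytes_emitted=3
Padding '==': partial quartet acc=0xFB0 -> emit FB; bytes_emitted=4

Answer: B5 3F DA FB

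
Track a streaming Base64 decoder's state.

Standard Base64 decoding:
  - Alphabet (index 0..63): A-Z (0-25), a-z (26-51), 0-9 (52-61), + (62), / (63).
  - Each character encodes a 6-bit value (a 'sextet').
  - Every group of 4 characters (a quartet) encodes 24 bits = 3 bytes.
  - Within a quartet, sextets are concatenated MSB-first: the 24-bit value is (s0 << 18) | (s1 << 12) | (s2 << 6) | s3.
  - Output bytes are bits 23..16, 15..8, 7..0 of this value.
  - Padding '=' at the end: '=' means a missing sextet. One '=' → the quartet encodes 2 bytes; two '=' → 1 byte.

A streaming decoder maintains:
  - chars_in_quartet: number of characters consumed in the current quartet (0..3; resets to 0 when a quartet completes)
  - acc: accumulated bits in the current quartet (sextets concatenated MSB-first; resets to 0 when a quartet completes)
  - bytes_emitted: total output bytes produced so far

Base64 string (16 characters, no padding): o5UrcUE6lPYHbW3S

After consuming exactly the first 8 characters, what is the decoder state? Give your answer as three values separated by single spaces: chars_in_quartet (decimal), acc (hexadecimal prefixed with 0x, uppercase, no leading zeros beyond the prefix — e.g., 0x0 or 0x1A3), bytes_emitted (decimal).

After char 0 ('o'=40): chars_in_quartet=1 acc=0x28 bytes_emitted=0
After char 1 ('5'=57): chars_in_quartet=2 acc=0xA39 bytes_emitted=0
After char 2 ('U'=20): chars_in_quartet=3 acc=0x28E54 bytes_emitted=0
After char 3 ('r'=43): chars_in_quartet=4 acc=0xA3952B -> emit A3 95 2B, reset; bytes_emitted=3
After char 4 ('c'=28): chars_in_quartet=1 acc=0x1C bytes_emitted=3
After char 5 ('U'=20): chars_in_quartet=2 acc=0x714 bytes_emitted=3
After char 6 ('E'=4): chars_in_quartet=3 acc=0x1C504 bytes_emitted=3
After char 7 ('6'=58): chars_in_quartet=4 acc=0x71413A -> emit 71 41 3A, reset; bytes_emitted=6

Answer: 0 0x0 6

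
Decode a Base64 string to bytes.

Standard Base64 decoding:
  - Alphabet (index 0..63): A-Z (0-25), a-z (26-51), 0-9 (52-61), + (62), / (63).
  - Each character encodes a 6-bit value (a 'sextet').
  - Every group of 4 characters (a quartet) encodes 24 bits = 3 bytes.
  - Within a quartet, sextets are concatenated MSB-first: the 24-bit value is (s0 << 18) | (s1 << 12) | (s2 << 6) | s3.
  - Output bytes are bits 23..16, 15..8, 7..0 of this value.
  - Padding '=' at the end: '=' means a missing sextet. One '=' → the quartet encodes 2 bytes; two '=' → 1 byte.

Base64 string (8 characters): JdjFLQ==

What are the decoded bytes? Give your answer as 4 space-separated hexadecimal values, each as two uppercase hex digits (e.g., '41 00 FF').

After char 0 ('J'=9): chars_in_quartet=1 acc=0x9 bytes_emitted=0
After char 1 ('d'=29): chars_in_quartet=2 acc=0x25D bytes_emitted=0
After char 2 ('j'=35): chars_in_quartet=3 acc=0x9763 bytes_emitted=0
After char 3 ('F'=5): chars_in_quartet=4 acc=0x25D8C5 -> emit 25 D8 C5, reset; bytes_emitted=3
After char 4 ('L'=11): chars_in_quartet=1 acc=0xB bytes_emitted=3
After char 5 ('Q'=16): chars_in_quartet=2 acc=0x2D0 bytes_emitted=3
Padding '==': partial quartet acc=0x2D0 -> emit 2D; bytes_emitted=4

Answer: 25 D8 C5 2D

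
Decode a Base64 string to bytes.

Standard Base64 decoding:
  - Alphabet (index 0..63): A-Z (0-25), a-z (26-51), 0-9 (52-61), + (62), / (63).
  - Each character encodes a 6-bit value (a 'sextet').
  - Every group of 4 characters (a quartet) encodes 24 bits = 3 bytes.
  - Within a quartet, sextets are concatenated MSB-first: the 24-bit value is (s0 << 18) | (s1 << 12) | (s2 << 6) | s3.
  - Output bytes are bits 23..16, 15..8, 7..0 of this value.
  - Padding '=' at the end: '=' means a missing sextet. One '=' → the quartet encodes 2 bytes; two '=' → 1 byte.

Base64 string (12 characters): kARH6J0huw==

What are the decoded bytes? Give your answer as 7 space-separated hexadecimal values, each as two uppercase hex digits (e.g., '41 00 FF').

After char 0 ('k'=36): chars_in_quartet=1 acc=0x24 bytes_emitted=0
After char 1 ('A'=0): chars_in_quartet=2 acc=0x900 bytes_emitted=0
After char 2 ('R'=17): chars_in_quartet=3 acc=0x24011 bytes_emitted=0
After char 3 ('H'=7): chars_in_quartet=4 acc=0x900447 -> emit 90 04 47, reset; bytes_emitted=3
After char 4 ('6'=58): chars_in_quartet=1 acc=0x3A bytes_emitted=3
After char 5 ('J'=9): chars_in_quartet=2 acc=0xE89 bytes_emitted=3
After char 6 ('0'=52): chars_in_quartet=3 acc=0x3A274 bytes_emitted=3
After char 7 ('h'=33): chars_in_quartet=4 acc=0xE89D21 -> emit E8 9D 21, reset; bytes_emitted=6
After char 8 ('u'=46): chars_in_quartet=1 acc=0x2E bytes_emitted=6
After char 9 ('w'=48): chars_in_quartet=2 acc=0xBB0 bytes_emitted=6
Padding '==': partial quartet acc=0xBB0 -> emit BB; bytes_emitted=7

Answer: 90 04 47 E8 9D 21 BB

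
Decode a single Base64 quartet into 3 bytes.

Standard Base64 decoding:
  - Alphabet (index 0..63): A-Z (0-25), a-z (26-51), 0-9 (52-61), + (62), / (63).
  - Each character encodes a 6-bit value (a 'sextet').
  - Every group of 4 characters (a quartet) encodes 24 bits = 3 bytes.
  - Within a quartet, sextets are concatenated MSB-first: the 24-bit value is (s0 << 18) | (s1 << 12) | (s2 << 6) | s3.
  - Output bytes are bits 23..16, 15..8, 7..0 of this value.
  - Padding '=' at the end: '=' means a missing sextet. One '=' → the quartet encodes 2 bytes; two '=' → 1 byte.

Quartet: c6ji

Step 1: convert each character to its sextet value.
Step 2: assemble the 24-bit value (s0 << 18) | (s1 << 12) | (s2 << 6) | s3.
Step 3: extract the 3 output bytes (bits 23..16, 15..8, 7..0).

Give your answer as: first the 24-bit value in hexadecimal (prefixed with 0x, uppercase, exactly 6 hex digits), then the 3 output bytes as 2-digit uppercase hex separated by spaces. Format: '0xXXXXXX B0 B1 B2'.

Answer: 0x73A8E2 73 A8 E2

Derivation:
Sextets: c=28, 6=58, j=35, i=34
24-bit: (28<<18) | (58<<12) | (35<<6) | 34
      = 0x700000 | 0x03A000 | 0x0008C0 | 0x000022
      = 0x73A8E2
Bytes: (v>>16)&0xFF=73, (v>>8)&0xFF=A8, v&0xFF=E2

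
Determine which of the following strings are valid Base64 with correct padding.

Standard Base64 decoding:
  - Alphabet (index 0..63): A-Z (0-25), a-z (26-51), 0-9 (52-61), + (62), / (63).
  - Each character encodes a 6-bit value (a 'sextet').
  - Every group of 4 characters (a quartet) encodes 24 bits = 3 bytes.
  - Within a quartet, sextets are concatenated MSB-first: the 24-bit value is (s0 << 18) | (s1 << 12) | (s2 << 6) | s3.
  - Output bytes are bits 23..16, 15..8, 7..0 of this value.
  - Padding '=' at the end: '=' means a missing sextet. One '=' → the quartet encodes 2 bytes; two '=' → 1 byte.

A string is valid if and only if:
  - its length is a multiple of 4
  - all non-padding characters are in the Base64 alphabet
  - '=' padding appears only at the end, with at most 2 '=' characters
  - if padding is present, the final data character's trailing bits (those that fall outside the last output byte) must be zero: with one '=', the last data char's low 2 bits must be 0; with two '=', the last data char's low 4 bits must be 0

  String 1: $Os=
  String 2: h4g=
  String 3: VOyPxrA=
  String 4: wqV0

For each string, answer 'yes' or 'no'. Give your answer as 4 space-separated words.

String 1: '$Os=' → invalid (bad char(s): ['$'])
String 2: 'h4g=' → valid
String 3: 'VOyPxrA=' → valid
String 4: 'wqV0' → valid

Answer: no yes yes yes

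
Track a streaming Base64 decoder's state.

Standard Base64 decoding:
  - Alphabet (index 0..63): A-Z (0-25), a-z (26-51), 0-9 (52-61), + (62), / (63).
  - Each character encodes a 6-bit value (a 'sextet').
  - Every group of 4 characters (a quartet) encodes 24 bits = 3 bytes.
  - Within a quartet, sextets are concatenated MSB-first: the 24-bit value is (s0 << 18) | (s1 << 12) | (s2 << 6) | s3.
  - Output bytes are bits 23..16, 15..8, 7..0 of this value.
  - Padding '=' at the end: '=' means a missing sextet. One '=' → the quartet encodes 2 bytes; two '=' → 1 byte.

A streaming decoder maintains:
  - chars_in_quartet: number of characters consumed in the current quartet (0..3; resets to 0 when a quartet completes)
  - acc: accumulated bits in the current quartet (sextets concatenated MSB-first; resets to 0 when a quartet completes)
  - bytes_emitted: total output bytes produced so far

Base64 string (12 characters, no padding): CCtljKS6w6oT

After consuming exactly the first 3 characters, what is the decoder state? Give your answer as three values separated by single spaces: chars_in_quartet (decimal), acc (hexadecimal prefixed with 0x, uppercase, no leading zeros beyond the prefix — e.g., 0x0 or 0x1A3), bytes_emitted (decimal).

Answer: 3 0x20AD 0

Derivation:
After char 0 ('C'=2): chars_in_quartet=1 acc=0x2 bytes_emitted=0
After char 1 ('C'=2): chars_in_quartet=2 acc=0x82 bytes_emitted=0
After char 2 ('t'=45): chars_in_quartet=3 acc=0x20AD bytes_emitted=0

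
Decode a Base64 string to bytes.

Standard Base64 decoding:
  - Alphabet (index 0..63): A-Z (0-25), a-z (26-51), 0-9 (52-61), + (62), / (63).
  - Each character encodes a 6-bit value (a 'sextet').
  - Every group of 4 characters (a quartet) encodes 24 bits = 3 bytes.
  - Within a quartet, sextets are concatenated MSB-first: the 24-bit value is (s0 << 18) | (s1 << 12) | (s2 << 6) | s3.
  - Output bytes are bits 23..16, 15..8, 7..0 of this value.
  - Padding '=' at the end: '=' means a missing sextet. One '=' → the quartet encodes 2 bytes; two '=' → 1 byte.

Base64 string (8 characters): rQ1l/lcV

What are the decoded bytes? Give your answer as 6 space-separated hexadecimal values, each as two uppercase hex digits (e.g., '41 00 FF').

Answer: AD 0D 65 FE 57 15

Derivation:
After char 0 ('r'=43): chars_in_quartet=1 acc=0x2B bytes_emitted=0
After char 1 ('Q'=16): chars_in_quartet=2 acc=0xAD0 bytes_emitted=0
After char 2 ('1'=53): chars_in_quartet=3 acc=0x2B435 bytes_emitted=0
After char 3 ('l'=37): chars_in_quartet=4 acc=0xAD0D65 -> emit AD 0D 65, reset; bytes_emitted=3
After char 4 ('/'=63): chars_in_quartet=1 acc=0x3F bytes_emitted=3
After char 5 ('l'=37): chars_in_quartet=2 acc=0xFE5 bytes_emitted=3
After char 6 ('c'=28): chars_in_quartet=3 acc=0x3F95C bytes_emitted=3
After char 7 ('V'=21): chars_in_quartet=4 acc=0xFE5715 -> emit FE 57 15, reset; bytes_emitted=6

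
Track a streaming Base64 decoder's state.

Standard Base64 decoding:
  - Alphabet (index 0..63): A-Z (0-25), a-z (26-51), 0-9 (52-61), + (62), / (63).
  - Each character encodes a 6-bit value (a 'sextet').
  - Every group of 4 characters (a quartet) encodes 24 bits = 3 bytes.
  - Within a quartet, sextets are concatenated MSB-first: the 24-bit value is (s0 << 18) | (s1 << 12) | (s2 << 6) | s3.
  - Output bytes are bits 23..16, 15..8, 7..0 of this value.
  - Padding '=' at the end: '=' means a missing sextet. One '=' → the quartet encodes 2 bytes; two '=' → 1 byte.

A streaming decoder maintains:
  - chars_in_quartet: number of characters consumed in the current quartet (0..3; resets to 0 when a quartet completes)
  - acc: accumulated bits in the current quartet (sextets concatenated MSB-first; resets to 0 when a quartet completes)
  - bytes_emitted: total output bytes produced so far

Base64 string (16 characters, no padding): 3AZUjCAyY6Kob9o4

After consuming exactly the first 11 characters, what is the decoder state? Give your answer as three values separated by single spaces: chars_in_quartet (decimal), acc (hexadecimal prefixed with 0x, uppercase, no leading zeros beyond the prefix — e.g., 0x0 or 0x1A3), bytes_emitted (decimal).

After char 0 ('3'=55): chars_in_quartet=1 acc=0x37 bytes_emitted=0
After char 1 ('A'=0): chars_in_quartet=2 acc=0xDC0 bytes_emitted=0
After char 2 ('Z'=25): chars_in_quartet=3 acc=0x37019 bytes_emitted=0
After char 3 ('U'=20): chars_in_quartet=4 acc=0xDC0654 -> emit DC 06 54, reset; bytes_emitted=3
After char 4 ('j'=35): chars_in_quartet=1 acc=0x23 bytes_emitted=3
After char 5 ('C'=2): chars_in_quartet=2 acc=0x8C2 bytes_emitted=3
After char 6 ('A'=0): chars_in_quartet=3 acc=0x23080 bytes_emitted=3
After char 7 ('y'=50): chars_in_quartet=4 acc=0x8C2032 -> emit 8C 20 32, reset; bytes_emitted=6
After char 8 ('Y'=24): chars_in_quartet=1 acc=0x18 bytes_emitted=6
After char 9 ('6'=58): chars_in_quartet=2 acc=0x63A bytes_emitted=6
After char 10 ('K'=10): chars_in_quartet=3 acc=0x18E8A bytes_emitted=6

Answer: 3 0x18E8A 6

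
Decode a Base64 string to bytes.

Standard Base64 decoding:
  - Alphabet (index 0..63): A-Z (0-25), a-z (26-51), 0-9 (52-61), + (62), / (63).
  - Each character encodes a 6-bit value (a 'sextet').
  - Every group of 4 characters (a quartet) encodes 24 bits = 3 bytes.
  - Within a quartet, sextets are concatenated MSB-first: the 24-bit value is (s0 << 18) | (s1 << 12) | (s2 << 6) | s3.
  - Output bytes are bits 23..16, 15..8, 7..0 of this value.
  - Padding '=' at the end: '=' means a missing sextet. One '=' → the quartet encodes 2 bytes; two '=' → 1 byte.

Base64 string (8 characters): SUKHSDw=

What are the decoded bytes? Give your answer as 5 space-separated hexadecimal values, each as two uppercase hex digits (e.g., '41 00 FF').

After char 0 ('S'=18): chars_in_quartet=1 acc=0x12 bytes_emitted=0
After char 1 ('U'=20): chars_in_quartet=2 acc=0x494 bytes_emitted=0
After char 2 ('K'=10): chars_in_quartet=3 acc=0x1250A bytes_emitted=0
After char 3 ('H'=7): chars_in_quartet=4 acc=0x494287 -> emit 49 42 87, reset; bytes_emitted=3
After char 4 ('S'=18): chars_in_quartet=1 acc=0x12 bytes_emitted=3
After char 5 ('D'=3): chars_in_quartet=2 acc=0x483 bytes_emitted=3
After char 6 ('w'=48): chars_in_quartet=3 acc=0x120F0 bytes_emitted=3
Padding '=': partial quartet acc=0x120F0 -> emit 48 3C; bytes_emitted=5

Answer: 49 42 87 48 3C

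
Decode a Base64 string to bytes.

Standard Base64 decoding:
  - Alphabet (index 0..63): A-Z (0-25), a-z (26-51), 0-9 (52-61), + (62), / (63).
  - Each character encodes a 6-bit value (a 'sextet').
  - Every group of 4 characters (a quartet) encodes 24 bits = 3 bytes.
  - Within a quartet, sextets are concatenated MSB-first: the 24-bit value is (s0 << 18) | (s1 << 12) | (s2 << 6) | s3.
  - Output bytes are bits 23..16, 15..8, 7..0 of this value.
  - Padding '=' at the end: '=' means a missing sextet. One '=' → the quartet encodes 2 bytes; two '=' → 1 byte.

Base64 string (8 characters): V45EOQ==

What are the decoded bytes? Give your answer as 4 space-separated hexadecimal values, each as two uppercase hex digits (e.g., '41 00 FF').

After char 0 ('V'=21): chars_in_quartet=1 acc=0x15 bytes_emitted=0
After char 1 ('4'=56): chars_in_quartet=2 acc=0x578 bytes_emitted=0
After char 2 ('5'=57): chars_in_quartet=3 acc=0x15E39 bytes_emitted=0
After char 3 ('E'=4): chars_in_quartet=4 acc=0x578E44 -> emit 57 8E 44, reset; bytes_emitted=3
After char 4 ('O'=14): chars_in_quartet=1 acc=0xE bytes_emitted=3
After char 5 ('Q'=16): chars_in_quartet=2 acc=0x390 bytes_emitted=3
Padding '==': partial quartet acc=0x390 -> emit 39; bytes_emitted=4

Answer: 57 8E 44 39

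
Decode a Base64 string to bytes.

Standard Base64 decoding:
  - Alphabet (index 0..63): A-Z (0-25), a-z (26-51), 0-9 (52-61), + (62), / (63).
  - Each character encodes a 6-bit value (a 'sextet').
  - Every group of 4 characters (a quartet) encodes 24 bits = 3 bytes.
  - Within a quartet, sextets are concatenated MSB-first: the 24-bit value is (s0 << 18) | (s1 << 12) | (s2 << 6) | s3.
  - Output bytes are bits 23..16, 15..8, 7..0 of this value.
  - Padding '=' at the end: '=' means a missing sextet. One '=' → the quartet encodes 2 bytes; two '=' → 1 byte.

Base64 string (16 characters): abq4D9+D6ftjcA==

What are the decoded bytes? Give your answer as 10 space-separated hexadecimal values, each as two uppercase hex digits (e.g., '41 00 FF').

Answer: 69 BA B8 0F DF 83 E9 FB 63 70

Derivation:
After char 0 ('a'=26): chars_in_quartet=1 acc=0x1A bytes_emitted=0
After char 1 ('b'=27): chars_in_quartet=2 acc=0x69B bytes_emitted=0
After char 2 ('q'=42): chars_in_quartet=3 acc=0x1A6EA bytes_emitted=0
After char 3 ('4'=56): chars_in_quartet=4 acc=0x69BAB8 -> emit 69 BA B8, reset; bytes_emitted=3
After char 4 ('D'=3): chars_in_quartet=1 acc=0x3 bytes_emitted=3
After char 5 ('9'=61): chars_in_quartet=2 acc=0xFD bytes_emitted=3
After char 6 ('+'=62): chars_in_quartet=3 acc=0x3F7E bytes_emitted=3
After char 7 ('D'=3): chars_in_quartet=4 acc=0xFDF83 -> emit 0F DF 83, reset; bytes_emitted=6
After char 8 ('6'=58): chars_in_quartet=1 acc=0x3A bytes_emitted=6
After char 9 ('f'=31): chars_in_quartet=2 acc=0xE9F bytes_emitted=6
After char 10 ('t'=45): chars_in_quartet=3 acc=0x3A7ED bytes_emitted=6
After char 11 ('j'=35): chars_in_quartet=4 acc=0xE9FB63 -> emit E9 FB 63, reset; bytes_emitted=9
After char 12 ('c'=28): chars_in_quartet=1 acc=0x1C bytes_emitted=9
After char 13 ('A'=0): chars_in_quartet=2 acc=0x700 bytes_emitted=9
Padding '==': partial quartet acc=0x700 -> emit 70; bytes_emitted=10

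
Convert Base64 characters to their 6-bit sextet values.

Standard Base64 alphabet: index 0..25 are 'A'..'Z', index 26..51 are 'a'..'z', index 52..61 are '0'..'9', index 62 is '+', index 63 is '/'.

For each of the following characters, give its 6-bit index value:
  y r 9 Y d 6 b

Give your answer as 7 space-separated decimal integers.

'y': a..z range, 26 + ord('y') − ord('a') = 50
'r': a..z range, 26 + ord('r') − ord('a') = 43
'9': 0..9 range, 52 + ord('9') − ord('0') = 61
'Y': A..Z range, ord('Y') − ord('A') = 24
'd': a..z range, 26 + ord('d') − ord('a') = 29
'6': 0..9 range, 52 + ord('6') − ord('0') = 58
'b': a..z range, 26 + ord('b') − ord('a') = 27

Answer: 50 43 61 24 29 58 27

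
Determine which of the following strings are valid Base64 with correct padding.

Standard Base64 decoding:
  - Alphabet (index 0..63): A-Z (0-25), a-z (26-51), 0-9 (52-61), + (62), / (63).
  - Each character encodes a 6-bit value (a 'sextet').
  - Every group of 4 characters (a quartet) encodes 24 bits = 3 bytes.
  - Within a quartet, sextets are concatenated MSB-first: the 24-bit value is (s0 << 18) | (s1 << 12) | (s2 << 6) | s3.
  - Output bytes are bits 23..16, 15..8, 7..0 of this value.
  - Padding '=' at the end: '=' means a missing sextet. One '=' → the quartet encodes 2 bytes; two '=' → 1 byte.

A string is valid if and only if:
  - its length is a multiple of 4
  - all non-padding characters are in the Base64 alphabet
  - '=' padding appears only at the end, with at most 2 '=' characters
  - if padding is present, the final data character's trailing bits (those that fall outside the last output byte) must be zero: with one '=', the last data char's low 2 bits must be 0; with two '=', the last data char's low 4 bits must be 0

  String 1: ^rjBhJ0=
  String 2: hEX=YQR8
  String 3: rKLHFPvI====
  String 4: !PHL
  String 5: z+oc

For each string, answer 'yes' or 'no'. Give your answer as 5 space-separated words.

String 1: '^rjBhJ0=' → invalid (bad char(s): ['^'])
String 2: 'hEX=YQR8' → invalid (bad char(s): ['=']; '=' in middle)
String 3: 'rKLHFPvI====' → invalid (4 pad chars (max 2))
String 4: '!PHL' → invalid (bad char(s): ['!'])
String 5: 'z+oc' → valid

Answer: no no no no yes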